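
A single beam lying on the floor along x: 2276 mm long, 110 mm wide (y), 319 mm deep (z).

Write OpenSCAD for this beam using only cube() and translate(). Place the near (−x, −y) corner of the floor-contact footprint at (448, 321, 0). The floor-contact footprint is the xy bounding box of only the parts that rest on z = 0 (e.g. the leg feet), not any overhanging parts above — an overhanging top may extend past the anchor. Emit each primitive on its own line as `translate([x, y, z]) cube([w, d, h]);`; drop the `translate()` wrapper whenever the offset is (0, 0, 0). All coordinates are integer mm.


translate([448, 321, 0]) cube([2276, 110, 319]);


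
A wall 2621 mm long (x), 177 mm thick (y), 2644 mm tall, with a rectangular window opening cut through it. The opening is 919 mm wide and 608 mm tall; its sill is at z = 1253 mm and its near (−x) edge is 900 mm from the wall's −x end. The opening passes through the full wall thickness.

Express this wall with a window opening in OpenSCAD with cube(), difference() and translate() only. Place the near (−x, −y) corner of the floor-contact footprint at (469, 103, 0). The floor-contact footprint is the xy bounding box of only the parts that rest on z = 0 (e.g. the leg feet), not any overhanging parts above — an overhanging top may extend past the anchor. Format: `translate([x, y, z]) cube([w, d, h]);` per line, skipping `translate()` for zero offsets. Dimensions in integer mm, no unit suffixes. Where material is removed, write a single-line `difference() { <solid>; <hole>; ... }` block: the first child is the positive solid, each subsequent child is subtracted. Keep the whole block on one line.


difference() { translate([469, 103, 0]) cube([2621, 177, 2644]); translate([1369, 103, 1253]) cube([919, 177, 608]); }


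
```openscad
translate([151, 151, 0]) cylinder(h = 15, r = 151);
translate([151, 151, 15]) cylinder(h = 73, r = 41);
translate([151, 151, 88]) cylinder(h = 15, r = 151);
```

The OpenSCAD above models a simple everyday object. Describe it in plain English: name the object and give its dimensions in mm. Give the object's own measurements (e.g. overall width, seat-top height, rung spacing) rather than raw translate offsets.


A spool: two coaxial disc flanges of radius 151 mm and thickness 15 mm, joined by a core cylinder of radius 41 mm and height 73 mm. The lower flange rests on z = 0 and the three cylinders share a vertical axis.


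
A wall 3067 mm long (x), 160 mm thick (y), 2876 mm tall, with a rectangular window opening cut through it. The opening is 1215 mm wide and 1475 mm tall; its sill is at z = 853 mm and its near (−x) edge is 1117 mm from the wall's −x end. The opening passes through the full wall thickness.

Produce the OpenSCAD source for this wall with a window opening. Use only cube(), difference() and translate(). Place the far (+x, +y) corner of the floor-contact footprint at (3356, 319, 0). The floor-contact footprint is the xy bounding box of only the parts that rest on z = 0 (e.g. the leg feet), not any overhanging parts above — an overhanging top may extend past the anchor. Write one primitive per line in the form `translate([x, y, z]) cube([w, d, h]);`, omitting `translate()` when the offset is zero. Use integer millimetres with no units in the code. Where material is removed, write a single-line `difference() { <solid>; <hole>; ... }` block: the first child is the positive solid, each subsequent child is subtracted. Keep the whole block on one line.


difference() { translate([289, 159, 0]) cube([3067, 160, 2876]); translate([1406, 159, 853]) cube([1215, 160, 1475]); }


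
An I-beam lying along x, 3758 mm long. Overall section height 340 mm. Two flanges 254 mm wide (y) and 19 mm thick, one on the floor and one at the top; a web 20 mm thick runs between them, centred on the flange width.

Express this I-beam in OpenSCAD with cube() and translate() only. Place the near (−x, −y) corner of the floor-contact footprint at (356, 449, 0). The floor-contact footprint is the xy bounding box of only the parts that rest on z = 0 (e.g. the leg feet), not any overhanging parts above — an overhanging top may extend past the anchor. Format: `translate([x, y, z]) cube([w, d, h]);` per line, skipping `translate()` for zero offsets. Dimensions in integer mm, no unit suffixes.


translate([356, 449, 0]) cube([3758, 254, 19]);
translate([356, 566, 19]) cube([3758, 20, 302]);
translate([356, 449, 321]) cube([3758, 254, 19]);


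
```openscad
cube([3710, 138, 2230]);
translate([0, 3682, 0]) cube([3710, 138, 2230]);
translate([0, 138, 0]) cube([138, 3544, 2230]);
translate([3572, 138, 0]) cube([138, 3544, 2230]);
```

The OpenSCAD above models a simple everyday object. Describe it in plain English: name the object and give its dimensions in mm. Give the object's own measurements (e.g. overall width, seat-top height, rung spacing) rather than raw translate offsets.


The wall frame of a small rectangular building: four walls, each 2230 mm tall and 138 mm thick, enclosing a footprint 3710 mm (x) by 3820 mm (y) outside-to-outside, with no floor or roof. The front and back walls (the −y and +y sides) span the full width; the two side walls fit between them.


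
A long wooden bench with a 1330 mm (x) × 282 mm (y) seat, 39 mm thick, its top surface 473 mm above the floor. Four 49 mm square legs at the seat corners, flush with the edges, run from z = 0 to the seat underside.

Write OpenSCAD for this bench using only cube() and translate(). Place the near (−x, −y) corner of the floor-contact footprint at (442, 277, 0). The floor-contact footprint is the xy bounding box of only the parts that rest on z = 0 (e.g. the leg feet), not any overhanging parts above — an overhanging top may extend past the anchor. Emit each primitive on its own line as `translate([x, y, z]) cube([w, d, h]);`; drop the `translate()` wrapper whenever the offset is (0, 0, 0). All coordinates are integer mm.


// leg_h = 473 − 39 = 434
translate([442, 277, 434]) cube([1330, 282, 39]);
translate([442, 277, 0]) cube([49, 49, 434]);
translate([442, 510, 0]) cube([49, 49, 434]);
translate([1723, 277, 0]) cube([49, 49, 434]);
translate([1723, 510, 0]) cube([49, 49, 434]);


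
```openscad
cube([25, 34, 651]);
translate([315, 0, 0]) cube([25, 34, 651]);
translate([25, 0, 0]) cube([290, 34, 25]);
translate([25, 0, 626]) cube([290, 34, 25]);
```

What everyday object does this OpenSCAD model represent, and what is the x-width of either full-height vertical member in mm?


A picture frame. The border width is 25 mm.

Four thin pieces enclosing a rectangular opening — a picture frame. The two full-height stiles are 651 mm tall; the top rail sits at z = 626 and is 25 mm tall, so the border above the opening is 651 − 626 = 25 mm, matching the stile x-width.


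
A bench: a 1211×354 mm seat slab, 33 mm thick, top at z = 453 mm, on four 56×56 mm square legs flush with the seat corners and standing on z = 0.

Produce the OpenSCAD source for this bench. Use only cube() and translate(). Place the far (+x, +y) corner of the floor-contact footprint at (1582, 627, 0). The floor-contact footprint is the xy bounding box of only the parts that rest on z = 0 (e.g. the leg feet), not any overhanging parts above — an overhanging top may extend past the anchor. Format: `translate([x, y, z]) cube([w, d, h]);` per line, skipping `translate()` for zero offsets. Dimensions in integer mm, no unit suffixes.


translate([371, 273, 420]) cube([1211, 354, 33]);
translate([371, 273, 0]) cube([56, 56, 420]);
translate([371, 571, 0]) cube([56, 56, 420]);
translate([1526, 273, 0]) cube([56, 56, 420]);
translate([1526, 571, 0]) cube([56, 56, 420]);


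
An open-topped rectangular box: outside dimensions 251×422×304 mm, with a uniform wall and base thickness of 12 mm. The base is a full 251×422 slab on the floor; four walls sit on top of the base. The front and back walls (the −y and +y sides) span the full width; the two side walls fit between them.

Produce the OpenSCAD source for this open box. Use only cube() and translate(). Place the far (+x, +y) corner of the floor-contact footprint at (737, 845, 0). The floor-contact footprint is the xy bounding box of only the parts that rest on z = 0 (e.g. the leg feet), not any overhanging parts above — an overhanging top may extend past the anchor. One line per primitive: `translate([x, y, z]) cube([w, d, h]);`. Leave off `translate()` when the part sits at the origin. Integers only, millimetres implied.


translate([486, 423, 0]) cube([251, 422, 12]);
translate([486, 423, 12]) cube([251, 12, 292]);
translate([486, 833, 12]) cube([251, 12, 292]);
translate([486, 435, 12]) cube([12, 398, 292]);
translate([725, 435, 12]) cube([12, 398, 292]);


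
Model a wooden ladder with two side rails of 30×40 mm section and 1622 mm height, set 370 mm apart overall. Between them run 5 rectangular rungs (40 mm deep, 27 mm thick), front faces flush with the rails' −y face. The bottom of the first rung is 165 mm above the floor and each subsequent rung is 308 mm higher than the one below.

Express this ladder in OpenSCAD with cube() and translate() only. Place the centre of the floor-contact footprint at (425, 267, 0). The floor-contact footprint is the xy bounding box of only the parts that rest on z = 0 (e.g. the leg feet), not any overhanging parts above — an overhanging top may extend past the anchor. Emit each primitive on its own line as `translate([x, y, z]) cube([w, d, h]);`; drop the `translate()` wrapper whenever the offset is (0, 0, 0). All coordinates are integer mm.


translate([240, 247, 0]) cube([30, 40, 1622]);
translate([580, 247, 0]) cube([30, 40, 1622]);
translate([270, 247, 165]) cube([310, 40, 27]);
translate([270, 247, 473]) cube([310, 40, 27]);
translate([270, 247, 781]) cube([310, 40, 27]);
translate([270, 247, 1089]) cube([310, 40, 27]);
translate([270, 247, 1397]) cube([310, 40, 27]);


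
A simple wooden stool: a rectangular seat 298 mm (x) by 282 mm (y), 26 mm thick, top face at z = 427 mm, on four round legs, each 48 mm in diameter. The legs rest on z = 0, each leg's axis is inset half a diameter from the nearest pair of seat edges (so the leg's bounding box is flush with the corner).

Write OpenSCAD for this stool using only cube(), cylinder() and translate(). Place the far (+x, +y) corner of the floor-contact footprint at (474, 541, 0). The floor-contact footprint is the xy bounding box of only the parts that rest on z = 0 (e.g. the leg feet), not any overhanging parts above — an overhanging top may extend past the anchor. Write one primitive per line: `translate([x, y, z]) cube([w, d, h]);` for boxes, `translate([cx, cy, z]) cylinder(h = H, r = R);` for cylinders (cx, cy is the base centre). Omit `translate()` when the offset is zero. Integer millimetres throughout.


translate([176, 259, 401]) cube([298, 282, 26]);
translate([200, 283, 0]) cylinder(h = 401, r = 24);
translate([450, 283, 0]) cylinder(h = 401, r = 24);
translate([200, 517, 0]) cylinder(h = 401, r = 24);
translate([450, 517, 0]) cylinder(h = 401, r = 24);


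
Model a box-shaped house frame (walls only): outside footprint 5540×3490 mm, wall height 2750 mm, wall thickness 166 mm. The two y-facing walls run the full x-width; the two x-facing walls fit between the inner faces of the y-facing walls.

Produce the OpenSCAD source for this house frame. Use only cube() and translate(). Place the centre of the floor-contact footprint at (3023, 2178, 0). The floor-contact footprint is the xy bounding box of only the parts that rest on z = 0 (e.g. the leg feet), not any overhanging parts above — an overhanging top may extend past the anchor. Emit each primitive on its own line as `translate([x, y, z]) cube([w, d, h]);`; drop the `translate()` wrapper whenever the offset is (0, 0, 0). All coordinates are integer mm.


translate([253, 433, 0]) cube([5540, 166, 2750]);
translate([253, 3757, 0]) cube([5540, 166, 2750]);
translate([253, 599, 0]) cube([166, 3158, 2750]);
translate([5627, 599, 0]) cube([166, 3158, 2750]);


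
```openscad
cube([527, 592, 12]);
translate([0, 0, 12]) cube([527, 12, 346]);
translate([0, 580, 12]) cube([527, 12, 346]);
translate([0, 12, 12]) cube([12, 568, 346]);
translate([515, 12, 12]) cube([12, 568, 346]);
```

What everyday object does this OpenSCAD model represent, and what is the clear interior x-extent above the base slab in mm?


An open box. The internal width is 503 mm.

A 527×592 base slab with four walls standing on it — an open box. The base is 527 mm wide and the walls are 12 mm thick, so the internal width is 527 − 2 × 12 = 503 mm.


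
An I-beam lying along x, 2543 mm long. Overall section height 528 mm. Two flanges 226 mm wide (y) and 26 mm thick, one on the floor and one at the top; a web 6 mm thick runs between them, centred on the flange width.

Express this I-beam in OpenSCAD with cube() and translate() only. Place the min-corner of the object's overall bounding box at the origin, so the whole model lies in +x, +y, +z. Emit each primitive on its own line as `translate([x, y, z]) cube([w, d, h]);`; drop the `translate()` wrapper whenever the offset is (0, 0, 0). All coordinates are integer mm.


cube([2543, 226, 26]);
translate([0, 110, 26]) cube([2543, 6, 476]);
translate([0, 0, 502]) cube([2543, 226, 26]);


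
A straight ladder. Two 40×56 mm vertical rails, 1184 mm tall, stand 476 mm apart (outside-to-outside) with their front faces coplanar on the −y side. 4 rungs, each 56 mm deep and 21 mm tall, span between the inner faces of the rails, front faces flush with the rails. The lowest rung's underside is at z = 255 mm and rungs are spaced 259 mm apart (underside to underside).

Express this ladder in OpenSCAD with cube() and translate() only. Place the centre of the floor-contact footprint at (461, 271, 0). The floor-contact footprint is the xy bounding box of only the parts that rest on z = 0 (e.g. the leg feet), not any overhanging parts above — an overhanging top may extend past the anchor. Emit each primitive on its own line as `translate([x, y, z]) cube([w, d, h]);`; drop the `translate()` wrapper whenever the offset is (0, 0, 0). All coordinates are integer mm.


// rung span = 476 - 2*40 = 396
// rung[k] z = 255 + k*259
translate([223, 243, 0]) cube([40, 56, 1184]);
translate([659, 243, 0]) cube([40, 56, 1184]);
translate([263, 243, 255]) cube([396, 56, 21]);
translate([263, 243, 514]) cube([396, 56, 21]);
translate([263, 243, 773]) cube([396, 56, 21]);
translate([263, 243, 1032]) cube([396, 56, 21]);


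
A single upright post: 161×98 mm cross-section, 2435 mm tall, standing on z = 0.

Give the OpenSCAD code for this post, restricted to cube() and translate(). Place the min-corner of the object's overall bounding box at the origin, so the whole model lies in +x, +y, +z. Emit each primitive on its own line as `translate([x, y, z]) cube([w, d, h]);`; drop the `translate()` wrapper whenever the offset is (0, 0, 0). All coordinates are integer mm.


cube([161, 98, 2435]);


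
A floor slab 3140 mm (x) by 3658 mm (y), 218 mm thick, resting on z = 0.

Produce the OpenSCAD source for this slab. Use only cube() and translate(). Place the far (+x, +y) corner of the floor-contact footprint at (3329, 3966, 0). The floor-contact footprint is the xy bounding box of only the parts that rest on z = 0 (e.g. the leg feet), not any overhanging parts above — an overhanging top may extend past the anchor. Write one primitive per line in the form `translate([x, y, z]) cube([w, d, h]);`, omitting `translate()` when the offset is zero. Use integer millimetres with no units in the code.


translate([189, 308, 0]) cube([3140, 3658, 218]);


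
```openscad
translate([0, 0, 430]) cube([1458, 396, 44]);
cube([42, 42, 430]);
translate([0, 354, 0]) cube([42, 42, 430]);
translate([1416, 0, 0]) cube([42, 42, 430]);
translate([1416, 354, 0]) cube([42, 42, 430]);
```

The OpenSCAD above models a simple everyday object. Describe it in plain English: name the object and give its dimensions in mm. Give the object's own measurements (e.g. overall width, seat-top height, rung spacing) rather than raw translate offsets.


A long wooden bench with a 1458 mm (x) × 396 mm (y) seat, 44 mm thick, its top surface 474 mm above the floor. Four 42 mm square legs at the seat corners, flush with the edges, run from z = 0 to the seat underside.


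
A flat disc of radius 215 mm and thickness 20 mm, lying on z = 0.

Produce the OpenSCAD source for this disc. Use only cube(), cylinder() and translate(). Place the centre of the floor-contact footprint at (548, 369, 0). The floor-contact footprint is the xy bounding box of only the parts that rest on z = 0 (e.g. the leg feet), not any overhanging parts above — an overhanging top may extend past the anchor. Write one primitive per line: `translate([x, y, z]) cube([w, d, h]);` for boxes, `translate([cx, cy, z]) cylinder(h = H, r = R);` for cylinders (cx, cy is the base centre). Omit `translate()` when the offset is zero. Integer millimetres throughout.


translate([548, 369, 0]) cylinder(h = 20, r = 215);


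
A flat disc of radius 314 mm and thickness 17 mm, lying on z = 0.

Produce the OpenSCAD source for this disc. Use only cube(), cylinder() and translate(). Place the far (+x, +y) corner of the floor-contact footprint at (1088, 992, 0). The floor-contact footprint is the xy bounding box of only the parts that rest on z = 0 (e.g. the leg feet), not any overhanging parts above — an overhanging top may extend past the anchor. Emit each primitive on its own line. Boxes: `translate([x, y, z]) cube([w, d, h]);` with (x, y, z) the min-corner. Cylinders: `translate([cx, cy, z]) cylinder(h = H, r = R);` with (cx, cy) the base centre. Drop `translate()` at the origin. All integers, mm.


translate([774, 678, 0]) cylinder(h = 17, r = 314);


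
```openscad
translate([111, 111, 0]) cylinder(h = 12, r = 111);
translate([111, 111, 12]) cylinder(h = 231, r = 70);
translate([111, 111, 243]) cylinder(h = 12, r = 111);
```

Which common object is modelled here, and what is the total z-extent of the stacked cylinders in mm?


A spool. The overall height is 255 mm.

Three coaxial cylinders, large–small–large — a spool. Two 12 mm flanges and a 231 mm core give 12 + 231 + 12 = 255 mm.


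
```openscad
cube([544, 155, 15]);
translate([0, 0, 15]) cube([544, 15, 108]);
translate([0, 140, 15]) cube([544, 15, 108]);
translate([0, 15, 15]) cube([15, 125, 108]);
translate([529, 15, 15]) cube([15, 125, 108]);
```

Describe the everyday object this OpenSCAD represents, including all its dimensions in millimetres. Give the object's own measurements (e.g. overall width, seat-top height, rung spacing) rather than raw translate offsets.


An open-topped rectangular box: outside dimensions 544×155×123 mm, with a uniform wall and base thickness of 15 mm. The base is a full 544×155 slab on the floor; four walls sit on top of the base. The front and back walls (the −y and +y sides) span the full width; the two side walls fit between them.


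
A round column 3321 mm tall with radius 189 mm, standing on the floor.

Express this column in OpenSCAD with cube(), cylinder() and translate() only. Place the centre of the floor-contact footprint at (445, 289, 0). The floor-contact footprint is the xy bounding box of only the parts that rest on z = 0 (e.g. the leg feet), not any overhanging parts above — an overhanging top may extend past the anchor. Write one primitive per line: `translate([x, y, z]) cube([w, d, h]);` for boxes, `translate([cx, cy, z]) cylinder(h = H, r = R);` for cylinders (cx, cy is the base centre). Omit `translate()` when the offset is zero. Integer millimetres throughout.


translate([445, 289, 0]) cylinder(h = 3321, r = 189);


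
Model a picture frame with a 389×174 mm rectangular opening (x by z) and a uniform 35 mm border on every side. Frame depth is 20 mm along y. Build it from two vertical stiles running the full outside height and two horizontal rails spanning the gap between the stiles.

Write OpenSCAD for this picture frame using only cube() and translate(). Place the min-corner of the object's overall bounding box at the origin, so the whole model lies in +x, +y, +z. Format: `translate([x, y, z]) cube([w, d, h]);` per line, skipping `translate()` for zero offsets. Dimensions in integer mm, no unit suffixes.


cube([35, 20, 244]);
translate([424, 0, 0]) cube([35, 20, 244]);
translate([35, 0, 0]) cube([389, 20, 35]);
translate([35, 0, 209]) cube([389, 20, 35]);


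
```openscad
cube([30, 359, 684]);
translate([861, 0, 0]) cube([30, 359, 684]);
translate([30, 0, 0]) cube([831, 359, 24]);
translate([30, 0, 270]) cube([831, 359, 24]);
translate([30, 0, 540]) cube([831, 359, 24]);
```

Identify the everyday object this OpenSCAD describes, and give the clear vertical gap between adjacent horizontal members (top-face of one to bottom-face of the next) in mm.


A bookshelf. The clear shelf gap is 246 mm.

Two tall side panels with 3 horizontal boards between them — a bookshelf. The first two shelf undersides are at z = 0 and z = 270; with shelf thickness 24, the clear gap is 270 − 0 − 24 = 246 mm.


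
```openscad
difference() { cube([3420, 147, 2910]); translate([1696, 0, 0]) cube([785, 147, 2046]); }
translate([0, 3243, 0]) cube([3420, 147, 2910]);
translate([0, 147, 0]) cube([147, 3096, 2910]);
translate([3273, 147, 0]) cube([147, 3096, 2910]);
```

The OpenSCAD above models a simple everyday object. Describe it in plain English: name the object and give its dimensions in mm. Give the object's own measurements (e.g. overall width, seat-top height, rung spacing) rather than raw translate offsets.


A single room: four walls, each 2910 mm tall and 147 mm thick, enclosing an outside footprint 3420×3390 mm (x × y), no floor or roof. The front and back walls (−y and +y sides) run the full x-width; the side walls fit between their inner faces. A door opening 785 mm wide and 2046 mm tall is cut through the front wall from the floor up, its −x edge 1696 mm from the wall's −x end.


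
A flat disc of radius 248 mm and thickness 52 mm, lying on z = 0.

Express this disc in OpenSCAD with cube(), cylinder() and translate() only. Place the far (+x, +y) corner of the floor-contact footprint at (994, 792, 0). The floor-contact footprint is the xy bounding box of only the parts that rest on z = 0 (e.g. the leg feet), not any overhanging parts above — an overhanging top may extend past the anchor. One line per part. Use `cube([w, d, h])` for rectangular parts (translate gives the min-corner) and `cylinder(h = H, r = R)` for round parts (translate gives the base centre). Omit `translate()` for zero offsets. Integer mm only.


translate([746, 544, 0]) cylinder(h = 52, r = 248);


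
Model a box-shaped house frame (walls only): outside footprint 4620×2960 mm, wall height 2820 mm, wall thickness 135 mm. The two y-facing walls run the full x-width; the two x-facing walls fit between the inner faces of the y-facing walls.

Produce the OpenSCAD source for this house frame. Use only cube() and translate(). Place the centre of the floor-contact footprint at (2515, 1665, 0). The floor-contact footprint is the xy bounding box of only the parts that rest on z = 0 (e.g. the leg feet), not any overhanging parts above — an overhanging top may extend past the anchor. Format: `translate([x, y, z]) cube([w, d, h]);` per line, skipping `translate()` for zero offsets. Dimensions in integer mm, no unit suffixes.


translate([205, 185, 0]) cube([4620, 135, 2820]);
translate([205, 3010, 0]) cube([4620, 135, 2820]);
translate([205, 320, 0]) cube([135, 2690, 2820]);
translate([4690, 320, 0]) cube([135, 2690, 2820]);


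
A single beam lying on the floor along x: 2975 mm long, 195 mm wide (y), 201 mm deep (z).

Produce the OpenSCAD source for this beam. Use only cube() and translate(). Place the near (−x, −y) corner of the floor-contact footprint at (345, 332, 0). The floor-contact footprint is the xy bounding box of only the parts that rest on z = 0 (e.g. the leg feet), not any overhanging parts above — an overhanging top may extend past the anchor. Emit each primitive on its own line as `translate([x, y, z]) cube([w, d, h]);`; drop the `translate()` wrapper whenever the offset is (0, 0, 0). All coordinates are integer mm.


translate([345, 332, 0]) cube([2975, 195, 201]);


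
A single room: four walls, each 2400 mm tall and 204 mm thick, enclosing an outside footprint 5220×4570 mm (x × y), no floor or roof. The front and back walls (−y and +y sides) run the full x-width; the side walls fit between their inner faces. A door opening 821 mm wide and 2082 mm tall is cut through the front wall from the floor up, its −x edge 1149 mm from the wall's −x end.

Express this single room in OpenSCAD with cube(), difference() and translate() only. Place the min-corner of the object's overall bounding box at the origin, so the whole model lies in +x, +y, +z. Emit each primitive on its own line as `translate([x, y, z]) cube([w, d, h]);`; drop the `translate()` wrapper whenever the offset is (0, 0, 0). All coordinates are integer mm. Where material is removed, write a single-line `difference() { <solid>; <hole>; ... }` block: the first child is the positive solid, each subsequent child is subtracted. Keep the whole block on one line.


difference() { cube([5220, 204, 2400]); translate([1149, 0, 0]) cube([821, 204, 2082]); }
translate([0, 4366, 0]) cube([5220, 204, 2400]);
translate([0, 204, 0]) cube([204, 4162, 2400]);
translate([5016, 204, 0]) cube([204, 4162, 2400]);


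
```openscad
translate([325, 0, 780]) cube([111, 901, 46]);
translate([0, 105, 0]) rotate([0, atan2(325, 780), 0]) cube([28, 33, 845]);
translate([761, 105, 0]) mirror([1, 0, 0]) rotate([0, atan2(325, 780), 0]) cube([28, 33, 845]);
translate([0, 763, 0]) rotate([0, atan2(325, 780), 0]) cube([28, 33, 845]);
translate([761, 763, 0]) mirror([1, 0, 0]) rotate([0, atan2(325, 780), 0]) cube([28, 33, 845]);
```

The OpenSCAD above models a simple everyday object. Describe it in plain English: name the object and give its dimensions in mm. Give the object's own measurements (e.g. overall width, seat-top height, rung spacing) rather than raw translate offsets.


A sawhorse. A 111×901×46 mm beam (x, y, z) sits on two A-frame leg pairs. Each pair is two raked legs of 28×33 mm section (33 mm along y) splaying symmetrically in x. Each leg rises 780 mm vertically over 325 mm of horizontal reach and is 845 mm long along its own axis. Every leg's outer bottom edge rests on the floor and its outer top edge meets a bottom edge of the beam — the left legs (tilting toward +x) meet the beam's −x bottom edge, the right legs (their mirror images, tilting toward −x) meet its +x bottom edge — so the leg tops tuck under the beam, the beam's underside is 780 mm above the floor, and the feet are 761 mm apart outside-to-outside with the beam centred between them. The two leg pairs are set in 105 mm from either end of the beam.


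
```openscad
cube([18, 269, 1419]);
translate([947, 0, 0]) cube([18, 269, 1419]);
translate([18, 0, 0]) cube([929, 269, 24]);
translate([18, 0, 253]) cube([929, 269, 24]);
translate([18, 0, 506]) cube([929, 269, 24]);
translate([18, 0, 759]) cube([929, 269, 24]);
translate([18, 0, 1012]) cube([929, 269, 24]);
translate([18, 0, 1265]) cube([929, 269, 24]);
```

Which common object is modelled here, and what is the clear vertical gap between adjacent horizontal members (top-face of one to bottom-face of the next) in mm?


A bookshelf. The clear shelf gap is 229 mm.

Two tall side panels with 6 horizontal boards between them — a bookshelf. The first two shelf undersides are at z = 0 and z = 253; with shelf thickness 24, the clear gap is 253 − 0 − 24 = 229 mm.


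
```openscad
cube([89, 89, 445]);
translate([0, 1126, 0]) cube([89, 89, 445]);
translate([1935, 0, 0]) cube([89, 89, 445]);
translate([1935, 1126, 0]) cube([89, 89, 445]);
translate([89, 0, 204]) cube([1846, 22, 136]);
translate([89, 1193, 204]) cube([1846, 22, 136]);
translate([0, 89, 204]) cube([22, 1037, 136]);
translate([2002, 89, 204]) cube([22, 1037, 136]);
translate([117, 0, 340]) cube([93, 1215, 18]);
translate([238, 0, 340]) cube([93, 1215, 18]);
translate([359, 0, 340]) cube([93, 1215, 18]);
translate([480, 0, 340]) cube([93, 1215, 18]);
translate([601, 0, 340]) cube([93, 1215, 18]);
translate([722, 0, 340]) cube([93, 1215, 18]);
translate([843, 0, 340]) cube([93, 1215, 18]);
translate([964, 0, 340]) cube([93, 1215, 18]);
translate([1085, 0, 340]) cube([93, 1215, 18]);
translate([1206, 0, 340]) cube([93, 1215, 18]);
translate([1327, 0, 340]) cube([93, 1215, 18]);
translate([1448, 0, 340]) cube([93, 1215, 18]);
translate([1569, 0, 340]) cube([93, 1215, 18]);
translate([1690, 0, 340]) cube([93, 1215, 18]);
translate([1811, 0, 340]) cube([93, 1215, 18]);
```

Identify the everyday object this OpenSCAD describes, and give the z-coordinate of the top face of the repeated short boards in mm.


A bed frame. The slat-top height is 358 mm.

Four posts, four rails, and a row of slats — a bed frame. Slats sit on the rails at z = 204 + 136 = 340; with slat thickness 18, the top is 358 mm.


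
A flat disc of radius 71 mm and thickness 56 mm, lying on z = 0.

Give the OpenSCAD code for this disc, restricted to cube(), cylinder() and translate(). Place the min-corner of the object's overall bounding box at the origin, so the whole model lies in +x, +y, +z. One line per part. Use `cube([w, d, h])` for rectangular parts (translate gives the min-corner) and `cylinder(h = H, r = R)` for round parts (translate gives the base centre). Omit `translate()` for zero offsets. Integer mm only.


translate([71, 71, 0]) cylinder(h = 56, r = 71);


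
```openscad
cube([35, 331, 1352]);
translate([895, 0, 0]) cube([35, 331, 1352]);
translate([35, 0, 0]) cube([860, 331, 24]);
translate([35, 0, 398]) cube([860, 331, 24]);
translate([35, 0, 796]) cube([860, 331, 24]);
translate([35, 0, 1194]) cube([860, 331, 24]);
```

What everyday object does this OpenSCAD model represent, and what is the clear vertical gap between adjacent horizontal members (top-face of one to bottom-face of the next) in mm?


A bookshelf. The clear shelf gap is 374 mm.

Two tall side panels with 4 horizontal boards between them — a bookshelf. The first two shelf undersides are at z = 0 and z = 398; with shelf thickness 24, the clear gap is 398 − 0 − 24 = 374 mm.


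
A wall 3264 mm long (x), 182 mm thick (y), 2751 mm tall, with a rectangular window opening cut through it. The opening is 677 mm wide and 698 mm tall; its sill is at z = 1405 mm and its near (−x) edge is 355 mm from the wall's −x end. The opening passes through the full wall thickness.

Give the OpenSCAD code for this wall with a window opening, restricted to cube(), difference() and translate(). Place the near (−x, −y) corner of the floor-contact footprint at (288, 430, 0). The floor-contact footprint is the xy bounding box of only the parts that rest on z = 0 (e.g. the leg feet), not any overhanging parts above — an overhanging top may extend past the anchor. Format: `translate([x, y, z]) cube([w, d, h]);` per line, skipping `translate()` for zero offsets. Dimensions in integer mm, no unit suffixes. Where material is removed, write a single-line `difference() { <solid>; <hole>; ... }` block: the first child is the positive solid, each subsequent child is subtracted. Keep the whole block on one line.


difference() { translate([288, 430, 0]) cube([3264, 182, 2751]); translate([643, 430, 1405]) cube([677, 182, 698]); }


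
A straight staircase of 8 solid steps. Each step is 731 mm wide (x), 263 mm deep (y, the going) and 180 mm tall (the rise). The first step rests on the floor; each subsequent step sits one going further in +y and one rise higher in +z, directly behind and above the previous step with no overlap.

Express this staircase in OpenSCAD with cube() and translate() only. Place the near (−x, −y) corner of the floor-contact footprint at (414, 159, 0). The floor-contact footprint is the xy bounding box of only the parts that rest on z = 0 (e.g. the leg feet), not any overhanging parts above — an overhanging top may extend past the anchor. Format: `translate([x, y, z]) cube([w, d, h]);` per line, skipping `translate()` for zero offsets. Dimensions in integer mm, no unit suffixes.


translate([414, 159, 0]) cube([731, 263, 180]);
translate([414, 422, 180]) cube([731, 263, 180]);
translate([414, 685, 360]) cube([731, 263, 180]);
translate([414, 948, 540]) cube([731, 263, 180]);
translate([414, 1211, 720]) cube([731, 263, 180]);
translate([414, 1474, 900]) cube([731, 263, 180]);
translate([414, 1737, 1080]) cube([731, 263, 180]);
translate([414, 2000, 1260]) cube([731, 263, 180]);


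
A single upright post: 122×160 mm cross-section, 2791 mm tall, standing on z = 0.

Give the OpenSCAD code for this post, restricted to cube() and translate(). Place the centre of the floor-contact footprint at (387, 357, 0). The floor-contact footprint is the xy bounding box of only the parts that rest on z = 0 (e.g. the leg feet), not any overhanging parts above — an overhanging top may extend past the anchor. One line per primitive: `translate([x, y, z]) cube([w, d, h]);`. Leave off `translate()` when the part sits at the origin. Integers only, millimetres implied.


translate([326, 277, 0]) cube([122, 160, 2791]);


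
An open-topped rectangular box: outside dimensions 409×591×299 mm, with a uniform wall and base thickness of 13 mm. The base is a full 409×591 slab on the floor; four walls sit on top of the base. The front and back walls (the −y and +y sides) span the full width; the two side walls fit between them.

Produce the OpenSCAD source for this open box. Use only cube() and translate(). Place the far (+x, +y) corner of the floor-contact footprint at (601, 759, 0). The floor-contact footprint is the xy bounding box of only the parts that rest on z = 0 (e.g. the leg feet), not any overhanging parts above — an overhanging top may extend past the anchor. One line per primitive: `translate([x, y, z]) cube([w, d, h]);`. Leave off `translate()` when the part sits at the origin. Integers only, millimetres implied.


translate([192, 168, 0]) cube([409, 591, 13]);
translate([192, 168, 13]) cube([409, 13, 286]);
translate([192, 746, 13]) cube([409, 13, 286]);
translate([192, 181, 13]) cube([13, 565, 286]);
translate([588, 181, 13]) cube([13, 565, 286]);


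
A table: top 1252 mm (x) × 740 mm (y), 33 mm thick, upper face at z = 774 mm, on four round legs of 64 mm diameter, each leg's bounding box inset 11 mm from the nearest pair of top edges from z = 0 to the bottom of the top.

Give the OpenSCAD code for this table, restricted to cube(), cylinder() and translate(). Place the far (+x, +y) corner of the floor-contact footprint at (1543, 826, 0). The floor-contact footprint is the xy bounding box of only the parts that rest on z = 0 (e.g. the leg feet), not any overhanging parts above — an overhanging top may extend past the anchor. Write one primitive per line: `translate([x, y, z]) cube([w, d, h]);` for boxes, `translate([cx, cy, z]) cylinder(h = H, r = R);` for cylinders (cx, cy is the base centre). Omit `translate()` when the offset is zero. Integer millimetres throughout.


translate([302, 97, 741]) cube([1252, 740, 33]);
translate([345, 140, 0]) cylinder(h = 741, r = 32);
translate([1511, 140, 0]) cylinder(h = 741, r = 32);
translate([345, 794, 0]) cylinder(h = 741, r = 32);
translate([1511, 794, 0]) cylinder(h = 741, r = 32);


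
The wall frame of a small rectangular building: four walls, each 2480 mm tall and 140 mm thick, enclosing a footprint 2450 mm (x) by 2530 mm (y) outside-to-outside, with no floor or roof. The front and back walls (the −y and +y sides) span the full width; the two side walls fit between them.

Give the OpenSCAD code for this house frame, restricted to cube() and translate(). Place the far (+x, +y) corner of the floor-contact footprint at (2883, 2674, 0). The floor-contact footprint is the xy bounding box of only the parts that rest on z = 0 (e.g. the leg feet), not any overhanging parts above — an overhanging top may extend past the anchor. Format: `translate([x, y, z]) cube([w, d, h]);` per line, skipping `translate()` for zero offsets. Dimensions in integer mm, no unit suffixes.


translate([433, 144, 0]) cube([2450, 140, 2480]);
translate([433, 2534, 0]) cube([2450, 140, 2480]);
translate([433, 284, 0]) cube([140, 2250, 2480]);
translate([2743, 284, 0]) cube([140, 2250, 2480]);


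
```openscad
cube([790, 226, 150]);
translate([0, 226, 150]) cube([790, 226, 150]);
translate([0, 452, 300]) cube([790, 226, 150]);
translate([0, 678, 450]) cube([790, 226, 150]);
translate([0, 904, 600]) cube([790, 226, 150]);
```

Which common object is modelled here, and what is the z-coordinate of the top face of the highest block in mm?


A staircase. The total rise is 750 mm.

5 identical blocks, each offset up and back from the previous — a staircase. Each step is 150 mm tall and there are 5 of them, so the total rise is 5 × 150 = 750 mm.


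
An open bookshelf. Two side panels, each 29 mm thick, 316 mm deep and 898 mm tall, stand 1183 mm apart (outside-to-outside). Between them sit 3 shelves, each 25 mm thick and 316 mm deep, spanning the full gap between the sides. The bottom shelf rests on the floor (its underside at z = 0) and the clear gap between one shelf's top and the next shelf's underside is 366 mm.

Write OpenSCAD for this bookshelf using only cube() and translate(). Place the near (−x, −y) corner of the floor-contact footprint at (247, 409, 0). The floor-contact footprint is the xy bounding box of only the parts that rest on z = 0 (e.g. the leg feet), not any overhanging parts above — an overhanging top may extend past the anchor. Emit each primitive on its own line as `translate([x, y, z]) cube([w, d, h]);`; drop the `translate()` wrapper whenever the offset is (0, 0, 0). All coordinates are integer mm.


translate([247, 409, 0]) cube([29, 316, 898]);
translate([1401, 409, 0]) cube([29, 316, 898]);
translate([276, 409, 0]) cube([1125, 316, 25]);
translate([276, 409, 391]) cube([1125, 316, 25]);
translate([276, 409, 782]) cube([1125, 316, 25]);


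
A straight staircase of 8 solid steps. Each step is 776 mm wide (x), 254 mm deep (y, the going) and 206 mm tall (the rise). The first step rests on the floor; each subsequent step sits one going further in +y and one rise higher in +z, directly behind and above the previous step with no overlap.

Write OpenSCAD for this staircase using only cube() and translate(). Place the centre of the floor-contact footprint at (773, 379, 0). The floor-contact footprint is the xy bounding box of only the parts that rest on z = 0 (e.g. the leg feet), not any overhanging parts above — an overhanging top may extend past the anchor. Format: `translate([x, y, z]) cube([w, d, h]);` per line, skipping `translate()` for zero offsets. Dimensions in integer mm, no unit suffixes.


translate([385, 252, 0]) cube([776, 254, 206]);
translate([385, 506, 206]) cube([776, 254, 206]);
translate([385, 760, 412]) cube([776, 254, 206]);
translate([385, 1014, 618]) cube([776, 254, 206]);
translate([385, 1268, 824]) cube([776, 254, 206]);
translate([385, 1522, 1030]) cube([776, 254, 206]);
translate([385, 1776, 1236]) cube([776, 254, 206]);
translate([385, 2030, 1442]) cube([776, 254, 206]);


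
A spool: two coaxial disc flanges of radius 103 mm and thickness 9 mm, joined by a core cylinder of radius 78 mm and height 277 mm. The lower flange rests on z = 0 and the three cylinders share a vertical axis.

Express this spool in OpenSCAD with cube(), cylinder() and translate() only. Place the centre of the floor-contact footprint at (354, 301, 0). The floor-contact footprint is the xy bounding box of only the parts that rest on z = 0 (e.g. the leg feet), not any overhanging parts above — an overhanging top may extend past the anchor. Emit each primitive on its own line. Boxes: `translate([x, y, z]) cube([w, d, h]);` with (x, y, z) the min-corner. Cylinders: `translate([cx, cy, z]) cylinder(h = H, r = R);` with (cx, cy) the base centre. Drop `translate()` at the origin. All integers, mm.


translate([354, 301, 0]) cylinder(h = 9, r = 103);
translate([354, 301, 9]) cylinder(h = 277, r = 78);
translate([354, 301, 286]) cylinder(h = 9, r = 103);
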